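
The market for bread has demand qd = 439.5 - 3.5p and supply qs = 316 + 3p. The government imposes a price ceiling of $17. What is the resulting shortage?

Shortage = 13

Equilibrium price would be p* = 19, so the ceiling at 17 binds.
At p = 17: qd = 439.5 − 3.5(17) = 380, qs = 316 + 3(17) = 367.
Shortage = 380 − 367 = 13.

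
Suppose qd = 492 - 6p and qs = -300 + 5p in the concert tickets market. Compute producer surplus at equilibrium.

Equilibrium: 492 - 6p = -300 + 5p gives p* = 72, q* = 60.
Supply starts at p = 60 (where qs = 0).
PS = ½(72 − 60)(60) = 360.

Producer surplus = 360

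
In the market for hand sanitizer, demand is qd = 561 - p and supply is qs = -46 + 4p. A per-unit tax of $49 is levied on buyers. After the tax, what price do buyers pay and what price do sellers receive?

Pre-tax equilibrium: p* = 121.4, q* = 439.6.
Tax on buyers shifts demand to qd = 561 − 1(p + 49) = 512 - p.
512 - p = -46 + 4p gives seller price ps = 111.6; buyers pay pb = 111.6 + 49 = 160.6.
New quantity: q = 561 − 1(160.6) = 400.4.

Buyers pay $160.6, sellers receive $111.6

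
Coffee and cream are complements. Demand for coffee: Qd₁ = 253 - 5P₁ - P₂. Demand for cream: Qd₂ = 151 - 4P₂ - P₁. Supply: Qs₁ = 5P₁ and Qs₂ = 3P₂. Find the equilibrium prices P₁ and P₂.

Market 1: 253 - 5P₁ - P₂ = 5P₁ → 10P₁ + P₂ = 253.
Market 2: 7P₂ + P₁ = 151.
Eliminating P₂: 7×(1) − 1×(2) gives 69P₁ = 1620, so P₁ = 540/23.
Back-substitute into (2): P₂ = (151 − 1×540/23) / 7 = 419/23.

P₁ = 540/23, P₂ = 419/23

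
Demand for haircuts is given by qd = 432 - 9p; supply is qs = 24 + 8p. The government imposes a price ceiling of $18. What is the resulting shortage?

Equilibrium price would be p* = 24, so the ceiling at 18 binds.
At p = 18: qd = 432 − 9(18) = 270, qs = 24 + 8(18) = 168.
Shortage = 270 − 168 = 102.

Shortage = 102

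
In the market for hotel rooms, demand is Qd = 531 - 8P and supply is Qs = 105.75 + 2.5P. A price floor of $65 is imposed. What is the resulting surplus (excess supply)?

Equilibrium price would be P* = 40.5, so the floor at 65 binds.
At P = 65: Qd = 11, Qs = 268.25.
Surplus = 268.25 − 11 = 257.25.

Surplus = 257.25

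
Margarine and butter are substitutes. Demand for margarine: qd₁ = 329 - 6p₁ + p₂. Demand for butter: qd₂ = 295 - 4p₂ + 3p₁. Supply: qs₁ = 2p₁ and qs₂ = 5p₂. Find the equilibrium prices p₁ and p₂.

p₁ = 3256/69, p₂ = 3347/69

Market 1: 329 - 6p₁ + p₂ = 2p₁ → 8p₁ - p₂ = 329.
Market 2: 9p₂ - 3p₁ = 295.
Eliminating p₂: 9×(1) + 1×(2) gives 69p₁ = 3256, so p₁ = 3256/69.
Back-substitute into (2): p₂ = (295 + 3×3256/69) / 9 = 3347/69.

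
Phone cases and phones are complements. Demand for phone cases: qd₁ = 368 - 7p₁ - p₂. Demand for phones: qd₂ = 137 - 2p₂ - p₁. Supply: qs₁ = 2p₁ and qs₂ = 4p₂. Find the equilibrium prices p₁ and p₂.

p₁ = 2071/53, p₂ = 865/53

Market 1: 368 - 7p₁ - p₂ = 2p₁ → 9p₁ + p₂ = 368.
Market 2: 6p₂ + p₁ = 137.
Eliminating p₂: 6×(1) − 1×(2) gives 53p₁ = 2071, so p₁ = 2071/53.
Back-substitute into (2): p₂ = (137 − 1×2071/53) / 6 = 865/53.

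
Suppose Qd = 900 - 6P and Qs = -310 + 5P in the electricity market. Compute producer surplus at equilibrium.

Equilibrium: 900 - 6P = -310 + 5P gives P* = 110, Q* = 240.
Supply starts at P = 62 (where Qs = 0).
PS = ½(110 − 62)(240) = 5760.

Producer surplus = 5760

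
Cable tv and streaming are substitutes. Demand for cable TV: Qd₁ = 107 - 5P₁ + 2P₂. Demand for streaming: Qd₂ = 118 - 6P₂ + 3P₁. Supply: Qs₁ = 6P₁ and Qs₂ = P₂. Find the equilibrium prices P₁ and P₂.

P₁ = 985/71, P₂ = 1619/71

Market 1: 107 - 5P₁ + 2P₂ = 6P₁ → 11P₁ - 2P₂ = 107.
Market 2: 7P₂ - 3P₁ = 118.
Eliminating P₂: 7×(1) + 2×(2) gives 71P₁ = 985, so P₁ = 985/71.
Back-substitute into (2): P₂ = (118 + 3×985/71) / 7 = 1619/71.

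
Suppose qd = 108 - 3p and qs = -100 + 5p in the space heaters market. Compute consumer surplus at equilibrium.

Consumer surplus = 150

Equilibrium: 108 - 3p = -100 + 5p gives p* = 26, q* = 30.
Demand choke price (qd = 0): p = 36.
CS = ½(36 − 26)(30) = 150.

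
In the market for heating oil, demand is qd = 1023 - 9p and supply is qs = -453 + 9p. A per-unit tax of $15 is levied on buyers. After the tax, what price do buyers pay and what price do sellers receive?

Buyers pay $89.5, sellers receive $74.5

Pre-tax equilibrium: p* = 82, q* = 285.
Tax on buyers shifts demand to qd = 1023 − 9(p + 15) = 888 - 9p.
888 - 9p = -453 + 9p gives seller price ps = 74.5; buyers pay pb = 74.5 + 15 = 89.5.
New quantity: q = 1023 − 9(89.5) = 217.5.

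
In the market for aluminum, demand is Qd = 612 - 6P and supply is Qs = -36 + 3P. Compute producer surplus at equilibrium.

Equilibrium: 612 - 6P = -36 + 3P gives P* = 72, Q* = 180.
Supply starts at P = 12 (where Qs = 0).
PS = ½(72 − 12)(180) = 5400.

Producer surplus = 5400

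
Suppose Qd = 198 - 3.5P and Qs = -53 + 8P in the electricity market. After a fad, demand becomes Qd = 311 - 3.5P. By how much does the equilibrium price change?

Original equilibrium: P* = 502/23, Q* = 2797/23.
New equilibrium: 311 - 3.5P = -53 + 8P, so 364 = 11.5P and P' = 728/23; Q' = 311 − 3.5(728/23) = 4605/23.
Change in price: 728/23 − 502/23 = 226/23.

ΔP = 226/23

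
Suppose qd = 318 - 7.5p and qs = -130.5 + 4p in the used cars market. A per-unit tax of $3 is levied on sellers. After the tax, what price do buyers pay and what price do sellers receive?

Buyers pay 921/23, sellers receive 852/23

Pre-tax equilibrium: p* = 39, q* = 25.5.
Tax on sellers shifts supply to qs = -130.5 + 4(p − 3) = -142.5 + 4p.
318 - 7.5p = -142.5 + 4p gives buyer price pb = 921/23; sellers receive ps = 921/23 − 3 = 852/23.
New quantity: q = 318 − 7.5(921/23) = 813/46.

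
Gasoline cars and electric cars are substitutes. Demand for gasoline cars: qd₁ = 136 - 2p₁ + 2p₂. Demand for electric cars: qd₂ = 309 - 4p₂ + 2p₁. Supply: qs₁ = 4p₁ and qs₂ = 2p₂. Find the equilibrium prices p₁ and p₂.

p₁ = 44.8125, p₂ = 66.4375

Market 1: 136 - 2p₁ + 2p₂ = 4p₁ → 6p₁ - 2p₂ = 136.
Market 2: 6p₂ - 2p₁ = 309.
Eliminating p₂: 6×(1) + 2×(2) gives 32p₁ = 1434, so p₁ = 44.8125.
Back-substitute into (2): p₂ = (309 + 2×44.8125) / 6 = 66.4375.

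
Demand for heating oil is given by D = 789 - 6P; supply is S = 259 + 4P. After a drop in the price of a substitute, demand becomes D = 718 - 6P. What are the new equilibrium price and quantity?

P' = 45.9, Q' = 442.6

Original equilibrium: P* = 53, Q* = 471.
New equilibrium: 718 - 6P = 259 + 4P, so 459 = 10P and P' = 45.9; Q' = 718 − 6(45.9) = 442.6.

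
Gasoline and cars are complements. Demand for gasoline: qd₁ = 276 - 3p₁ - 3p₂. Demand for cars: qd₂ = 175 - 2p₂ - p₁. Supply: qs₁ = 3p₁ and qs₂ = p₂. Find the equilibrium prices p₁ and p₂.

Market 1: 276 - 3p₁ - 3p₂ = 3p₁ → 6p₁ + 3p₂ = 276.
Market 2: 3p₂ + p₁ = 175.
Eliminating p₂: 3×(1) − 3×(2) gives 15p₁ = 303, so p₁ = 20.2.
Back-substitute into (2): p₂ = (175 − 1×20.2) / 3 = 51.6.

p₁ = 20.2, p₂ = 51.6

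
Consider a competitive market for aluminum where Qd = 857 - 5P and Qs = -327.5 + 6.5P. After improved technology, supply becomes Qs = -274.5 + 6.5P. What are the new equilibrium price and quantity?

P' = 2263/23, Q' = 8396/23

Original equilibrium: P* = 103, Q* = 342.
New equilibrium: 857 - 5P = -274.5 + 6.5P, so 1131.5 = 11.5P and P' = 2263/23; Q' = 857 − 5(2263/23) = 8396/23.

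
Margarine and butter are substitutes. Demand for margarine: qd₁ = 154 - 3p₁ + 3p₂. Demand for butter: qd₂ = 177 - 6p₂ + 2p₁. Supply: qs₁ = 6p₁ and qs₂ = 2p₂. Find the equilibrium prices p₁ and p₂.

Market 1: 154 - 3p₁ + 3p₂ = 6p₁ → 9p₁ - 3p₂ = 154.
Market 2: 8p₂ - 2p₁ = 177.
Eliminating p₂: 8×(1) + 3×(2) gives 66p₁ = 1763, so p₁ = 1763/66.
Back-substitute into (2): p₂ = (177 + 2×1763/66) / 8 = 1901/66.

p₁ = 1763/66, p₂ = 1901/66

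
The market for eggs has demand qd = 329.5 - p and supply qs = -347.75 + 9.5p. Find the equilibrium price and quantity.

p* = 64.5, q* = 265

Set qd = qs: 329.5 - p = -347.75 + 9.5p.
677.25 = 10.5p, so p* = 64.5.
q* = 329.5 − 1(64.5) = 265.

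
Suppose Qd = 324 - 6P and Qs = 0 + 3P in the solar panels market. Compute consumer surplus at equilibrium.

Equilibrium: 324 - 6P = 0 + 3P gives P* = 36, Q* = 108.
Demand choke price (Qd = 0): P = 54.
CS = ½(54 − 36)(108) = 972.

Consumer surplus = 972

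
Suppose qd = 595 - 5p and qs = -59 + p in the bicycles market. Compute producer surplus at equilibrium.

Producer surplus = 1250

Equilibrium: 595 - 5p = -59 + p gives p* = 109, q* = 50.
Supply starts at p = 59 (where qs = 0).
PS = ½(109 − 59)(50) = 1250.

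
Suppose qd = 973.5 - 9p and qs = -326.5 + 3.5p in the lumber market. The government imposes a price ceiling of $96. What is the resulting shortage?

Shortage = 100

Equilibrium price would be p* = 104, so the ceiling at 96 binds.
At p = 96: qd = 973.5 − 9(96) = 109.5, qs = -326.5 + 3.5(96) = 9.5.
Shortage = 109.5 − 9.5 = 100.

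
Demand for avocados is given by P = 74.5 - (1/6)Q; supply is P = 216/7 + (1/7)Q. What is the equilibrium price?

Set the two price expressions equal: 74.5 - (1/6)Q = 216/7 + (1/7)Q.
611/14 = (13/42)Q, so Q* = 141.
P* = 74.5 − (1/6)(141) = 51.

P* = 51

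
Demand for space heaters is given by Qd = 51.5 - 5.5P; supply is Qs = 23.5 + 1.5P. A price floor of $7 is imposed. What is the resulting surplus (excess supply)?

Surplus = 21

Equilibrium price would be P* = 4, so the floor at 7 binds.
At P = 7: Qd = 13, Qs = 34.
Surplus = 34 − 13 = 21.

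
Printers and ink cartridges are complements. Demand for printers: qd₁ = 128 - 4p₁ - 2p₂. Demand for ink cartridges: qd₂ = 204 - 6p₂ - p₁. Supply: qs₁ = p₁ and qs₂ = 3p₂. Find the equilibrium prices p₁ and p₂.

Market 1: 128 - 4p₁ - 2p₂ = p₁ → 5p₁ + 2p₂ = 128.
Market 2: 9p₂ + p₁ = 204.
Eliminating p₂: 9×(1) − 2×(2) gives 43p₁ = 744, so p₁ = 744/43.
Back-substitute into (2): p₂ = (204 − 1×744/43) / 9 = 892/43.

p₁ = 744/43, p₂ = 892/43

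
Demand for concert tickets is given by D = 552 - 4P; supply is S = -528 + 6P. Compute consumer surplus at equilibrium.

Equilibrium: 552 - 4P = -528 + 6P gives P* = 108, Q* = 120.
Demand choke price (D = 0): P = 138.
CS = ½(138 − 108)(120) = 1800.

Consumer surplus = 1800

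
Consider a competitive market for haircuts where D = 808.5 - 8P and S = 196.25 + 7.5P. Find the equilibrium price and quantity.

P* = 39.5, Q* = 492.5

Set D = S: 808.5 - 8P = 196.25 + 7.5P.
612.25 = 15.5P, so P* = 39.5.
Q* = 808.5 − 8(39.5) = 492.5.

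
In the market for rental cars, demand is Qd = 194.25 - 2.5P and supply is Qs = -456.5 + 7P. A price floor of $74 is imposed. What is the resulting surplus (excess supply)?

Surplus = 52.25

Equilibrium price would be P* = 68.5, so the floor at 74 binds.
At P = 74: Qd = 9.25, Qs = 61.5.
Surplus = 61.5 − 9.25 = 52.25.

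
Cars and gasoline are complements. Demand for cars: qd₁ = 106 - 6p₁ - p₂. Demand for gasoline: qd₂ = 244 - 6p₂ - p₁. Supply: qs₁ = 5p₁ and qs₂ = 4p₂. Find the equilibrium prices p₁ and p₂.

p₁ = 816/109, p₂ = 2578/109

Market 1: 106 - 6p₁ - p₂ = 5p₁ → 11p₁ + p₂ = 106.
Market 2: 10p₂ + p₁ = 244.
Eliminating p₂: 10×(1) − 1×(2) gives 109p₁ = 816, so p₁ = 816/109.
Back-substitute into (2): p₂ = (244 − 1×816/109) / 10 = 2578/109.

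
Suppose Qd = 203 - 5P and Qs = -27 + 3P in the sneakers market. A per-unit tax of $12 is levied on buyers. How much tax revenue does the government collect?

Tax revenue = 441

Pre-tax equilibrium: P* = 28.75, Q* = 59.25.
Tax on buyers shifts demand to Qd = 203 − 5(P + 12) = 143 - 5P.
143 - 5P = -27 + 3P gives seller price Ps = 21.25; buyers pay Pb = 21.25 + 12 = 33.25.
New quantity: Q = 203 − 5(33.25) = 36.75.
Revenue = 12 × 36.75 = 441.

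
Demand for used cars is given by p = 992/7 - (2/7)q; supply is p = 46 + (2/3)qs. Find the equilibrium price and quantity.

p* = 113, q* = 100.5

Set the two price expressions equal: 992/7 - (2/7)q = 46 + (2/3)q.
670/7 = (20/21)q, so q* = 100.5.
p* = 992/7 − (2/7)(100.5) = 113.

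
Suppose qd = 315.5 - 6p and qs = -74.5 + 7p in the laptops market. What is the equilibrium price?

p* = 30

Set qd = qs: 315.5 - 6p = -74.5 + 7p.
390 = 13p, so p* = 30.
q* = 315.5 − 6(30) = 135.5.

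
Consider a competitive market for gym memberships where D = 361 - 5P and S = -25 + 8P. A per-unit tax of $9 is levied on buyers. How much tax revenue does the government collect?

Tax revenue = 21627/13

Pre-tax equilibrium: P* = 386/13, Q* = 2763/13.
Tax on buyers shifts demand to D = 361 − 5(P + 9) = 316 - 5P.
316 - 5P = -25 + 8P gives seller price Ps = 341/13; buyers pay Pb = 341/13 + 9 = 458/13.
New quantity: Q = 361 − 5(458/13) = 2403/13.
Revenue = 9 × 2403/13 = 21627/13.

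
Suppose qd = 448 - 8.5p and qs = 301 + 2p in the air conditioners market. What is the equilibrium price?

Set qd = qs: 448 - 8.5p = 301 + 2p.
147 = 10.5p, so p* = 14.
q* = 448 − 8.5(14) = 329.

p* = 14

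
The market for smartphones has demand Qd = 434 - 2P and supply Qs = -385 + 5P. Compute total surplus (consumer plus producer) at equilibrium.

Total surplus = 14000

Equilibrium: 434 - 2P = -385 + 5P gives P* = 117, Q* = 200.
Demand choke price: P = 217; supply starts at P = 77.
CS = ½(217 − 117)(200) = 10000; PS = ½(117 − 77)(200) = 4000.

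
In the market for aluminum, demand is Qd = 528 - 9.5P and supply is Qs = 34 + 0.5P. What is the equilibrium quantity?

Set Qd = Qs: 528 - 9.5P = 34 + 0.5P.
494 = 10P, so P* = 49.4.
Q* = 528 − 9.5(49.4) = 58.7.

Q* = 58.7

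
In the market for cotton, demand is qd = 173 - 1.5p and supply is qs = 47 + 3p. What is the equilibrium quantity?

Set qd = qs: 173 - 1.5p = 47 + 3p.
126 = 4.5p, so p* = 28.
q* = 173 − 1.5(28) = 131.

q* = 131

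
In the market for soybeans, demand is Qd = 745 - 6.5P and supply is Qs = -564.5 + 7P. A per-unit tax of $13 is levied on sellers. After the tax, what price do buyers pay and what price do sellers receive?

Pre-tax equilibrium: P* = 97, Q* = 114.5.
Tax on sellers shifts supply to Qs = -564.5 + 7(P − 13) = -655.5 + 7P.
745 - 6.5P = -655.5 + 7P gives buyer price Pb = 2801/27; sellers receive Ps = 2801/27 − 13 = 2450/27.
New quantity: Q = 745 − 6.5(2801/27) = 3817/54.

Buyers pay 2801/27, sellers receive 2450/27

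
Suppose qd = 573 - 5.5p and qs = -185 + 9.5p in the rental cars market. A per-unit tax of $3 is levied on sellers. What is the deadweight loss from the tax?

Deadweight loss = 15.675

Pre-tax equilibrium: p* = 758/15, q* = 4426/15.
Tax on sellers shifts supply to qs = -185 + 9.5(p − 3) = -213.5 + 9.5p.
573 - 5.5p = -213.5 + 9.5p gives buyer price pb = 1573/30; sellers receive ps = 1573/30 − 3 = 1483/30.
New quantity: q = 573 − 5.5(1573/30) = 17077/60.
DWL = ½ × 3 × (4426/15 − 17077/60) = 15.675.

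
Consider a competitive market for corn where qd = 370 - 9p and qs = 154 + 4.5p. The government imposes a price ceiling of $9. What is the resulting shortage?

Equilibrium price would be p* = 16, so the ceiling at 9 binds.
At p = 9: qd = 370 − 9(9) = 289, qs = 154 + 4.5(9) = 194.5.
Shortage = 289 − 194.5 = 94.5.

Shortage = 94.5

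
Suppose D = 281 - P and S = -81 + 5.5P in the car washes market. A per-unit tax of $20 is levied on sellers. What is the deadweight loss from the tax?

Pre-tax equilibrium: P* = 724/13, Q* = 2929/13.
Tax on sellers shifts supply to S = -81 + 5.5(P − 20) = -191 + 5.5P.
281 - P = -191 + 5.5P gives buyer price Pb = 944/13; sellers receive Ps = 944/13 − 20 = 684/13.
New quantity: Q = 281 − 1(944/13) = 2709/13.
DWL = ½ × 20 × (2929/13 − 2709/13) = 2200/13.

Deadweight loss = 2200/13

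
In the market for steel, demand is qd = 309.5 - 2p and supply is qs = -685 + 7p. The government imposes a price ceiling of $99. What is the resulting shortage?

Equilibrium price would be p* = 110.5, so the ceiling at 99 binds.
At p = 99: qd = 309.5 − 2(99) = 111.5, qs = -685 + 7(99) = 8.
Shortage = 111.5 − 8 = 103.5.

Shortage = 103.5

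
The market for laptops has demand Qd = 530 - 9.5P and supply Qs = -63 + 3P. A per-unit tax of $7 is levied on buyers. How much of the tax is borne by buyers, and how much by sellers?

Pre-tax equilibrium: P* = 47.44, Q* = 79.32.
Tax on buyers shifts demand to Qd = 530 − 9.5(P + 7) = 463.5 - 9.5P.
463.5 - 9.5P = -63 + 3P gives seller price Ps = 42.12; buyers pay Pb = 42.12 + 7 = 49.12.
New quantity: Q = 530 − 9.5(49.12) = 63.36.
Buyer burden = 49.12 − 47.44 = 1.68; seller burden = 47.44 − 42.12 = 5.32.

Buyers bear $1.68, sellers bear $5.32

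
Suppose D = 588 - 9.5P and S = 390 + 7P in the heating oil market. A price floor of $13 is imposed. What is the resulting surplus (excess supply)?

Surplus = 16.5

Equilibrium price would be P* = 12, so the floor at 13 binds.
At P = 13: D = 464.5, S = 481.
Surplus = 481 − 464.5 = 16.5.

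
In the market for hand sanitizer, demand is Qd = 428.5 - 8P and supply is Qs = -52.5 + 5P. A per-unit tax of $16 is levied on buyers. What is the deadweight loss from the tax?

Deadweight loss = 5120/13

Pre-tax equilibrium: P* = 37, Q* = 132.5.
Tax on buyers shifts demand to Qd = 428.5 − 8(P + 16) = 300.5 - 8P.
300.5 - 8P = -52.5 + 5P gives seller price Ps = 353/13; buyers pay Pb = 353/13 + 16 = 561/13.
New quantity: Q = 428.5 − 8(561/13) = 2165/26.
DWL = ½ × 16 × (132.5 − 2165/26) = 5120/13.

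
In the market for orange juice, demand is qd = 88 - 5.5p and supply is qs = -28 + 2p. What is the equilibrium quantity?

q* = 44/15

Set qd = qs: 88 - 5.5p = -28 + 2p.
116 = 7.5p, so p* = 232/15.
q* = 88 − 5.5(232/15) = 44/15.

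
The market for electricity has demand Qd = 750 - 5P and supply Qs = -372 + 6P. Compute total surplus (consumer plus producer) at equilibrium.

Total surplus = 10560

Equilibrium: 750 - 5P = -372 + 6P gives P* = 102, Q* = 240.
Demand choke price: P = 150; supply starts at P = 62.
CS = ½(150 − 102)(240) = 5760; PS = ½(102 − 62)(240) = 4800.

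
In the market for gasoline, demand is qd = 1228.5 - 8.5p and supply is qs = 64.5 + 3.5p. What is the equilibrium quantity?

Set qd = qs: 1228.5 - 8.5p = 64.5 + 3.5p.
1164 = 12p, so p* = 97.
q* = 1228.5 − 8.5(97) = 404.

q* = 404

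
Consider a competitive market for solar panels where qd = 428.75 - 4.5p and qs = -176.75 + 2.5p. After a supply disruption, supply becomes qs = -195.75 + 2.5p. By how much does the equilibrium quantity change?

Original equilibrium: p* = 86.5, q* = 39.5.
New equilibrium: 428.75 - 4.5p = -195.75 + 2.5p, so 624.5 = 7p and p' = 1249/14; q' = 428.75 − 4.5(1249/14) = 191/7.
Change in quantity: 191/7 − 39.5 = -171/14.

Δq = -171/14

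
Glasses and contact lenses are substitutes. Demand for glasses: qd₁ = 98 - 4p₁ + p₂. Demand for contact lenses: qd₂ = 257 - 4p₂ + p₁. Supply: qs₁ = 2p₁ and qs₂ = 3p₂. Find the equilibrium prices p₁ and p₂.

Market 1: 98 - 4p₁ + p₂ = 2p₁ → 6p₁ - p₂ = 98.
Market 2: 7p₂ - p₁ = 257.
Eliminating p₂: 7×(1) + 1×(2) gives 41p₁ = 943, so p₁ = 23.
Back-substitute into (2): p₂ = (257 + 1×23) / 7 = 40.

p₁ = 23, p₂ = 40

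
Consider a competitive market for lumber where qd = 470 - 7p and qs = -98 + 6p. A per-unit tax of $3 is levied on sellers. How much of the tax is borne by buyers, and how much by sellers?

Buyers bear 18/13, sellers bear 21/13

Pre-tax equilibrium: p* = 568/13, q* = 2134/13.
Tax on sellers shifts supply to qs = -98 + 6(p − 3) = -116 + 6p.
470 - 7p = -116 + 6p gives buyer price pb = 586/13; sellers receive ps = 586/13 − 3 = 547/13.
New quantity: q = 470 − 7(586/13) = 2008/13.
Buyer burden = 586/13 − 568/13 = 18/13; seller burden = 568/13 − 547/13 = 21/13.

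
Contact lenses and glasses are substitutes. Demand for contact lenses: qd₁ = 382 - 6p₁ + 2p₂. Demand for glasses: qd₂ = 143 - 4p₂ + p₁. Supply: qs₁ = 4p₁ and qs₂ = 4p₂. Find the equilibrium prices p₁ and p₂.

Market 1: 382 - 6p₁ + 2p₂ = 4p₁ → 10p₁ - 2p₂ = 382.
Market 2: 8p₂ - p₁ = 143.
Eliminating p₂: 8×(1) + 2×(2) gives 78p₁ = 3342, so p₁ = 557/13.
Back-substitute into (2): p₂ = (143 + 1×557/13) / 8 = 302/13.

p₁ = 557/13, p₂ = 302/13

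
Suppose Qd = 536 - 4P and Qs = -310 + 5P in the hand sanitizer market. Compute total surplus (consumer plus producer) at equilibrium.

Equilibrium: 536 - 4P = -310 + 5P gives P* = 94, Q* = 160.
Demand choke price: P = 134; supply starts at P = 62.
CS = ½(134 − 94)(160) = 3200; PS = ½(94 − 62)(160) = 2560.

Total surplus = 5760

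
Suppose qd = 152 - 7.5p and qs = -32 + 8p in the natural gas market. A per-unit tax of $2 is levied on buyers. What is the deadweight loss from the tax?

Pre-tax equilibrium: p* = 368/31, q* = 1952/31.
Tax on buyers shifts demand to qd = 152 − 7.5(p + 2) = 137 - 7.5p.
137 - 7.5p = -32 + 8p gives seller price ps = 338/31; buyers pay pb = 338/31 + 2 = 400/31.
New quantity: q = 152 − 7.5(400/31) = 1712/31.
DWL = ½ × 2 × (1952/31 − 1712/31) = 240/31.

Deadweight loss = 240/31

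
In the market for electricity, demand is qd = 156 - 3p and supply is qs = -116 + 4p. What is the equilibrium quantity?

q* = 276/7

Set qd = qs: 156 - 3p = -116 + 4p.
272 = 7p, so p* = 272/7.
q* = 156 − 3(272/7) = 276/7.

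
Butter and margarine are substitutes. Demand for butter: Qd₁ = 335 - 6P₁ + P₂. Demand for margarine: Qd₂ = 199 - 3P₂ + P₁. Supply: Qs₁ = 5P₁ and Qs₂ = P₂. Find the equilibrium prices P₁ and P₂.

Market 1: 335 - 6P₁ + P₂ = 5P₁ → 11P₁ - P₂ = 335.
Market 2: 4P₂ - P₁ = 199.
Eliminating P₂: 4×(1) + 1×(2) gives 43P₁ = 1539, so P₁ = 1539/43.
Back-substitute into (2): P₂ = (199 + 1×1539/43) / 4 = 2524/43.

P₁ = 1539/43, P₂ = 2524/43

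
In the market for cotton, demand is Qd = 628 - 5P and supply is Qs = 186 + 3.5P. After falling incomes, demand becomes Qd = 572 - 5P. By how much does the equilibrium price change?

Original equilibrium: P* = 52, Q* = 368.
New equilibrium: 572 - 5P = 186 + 3.5P, so 386 = 8.5P and P' = 772/17; Q' = 572 − 5(772/17) = 5864/17.
Change in price: 772/17 − 52 = -112/17.

ΔP = -112/17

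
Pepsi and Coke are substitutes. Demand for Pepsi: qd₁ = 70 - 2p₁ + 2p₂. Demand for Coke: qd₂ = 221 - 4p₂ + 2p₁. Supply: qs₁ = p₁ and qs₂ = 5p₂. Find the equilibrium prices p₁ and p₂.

p₁ = 1072/23, p₂ = 803/23

Market 1: 70 - 2p₁ + 2p₂ = p₁ → 3p₁ - 2p₂ = 70.
Market 2: 9p₂ - 2p₁ = 221.
Eliminating p₂: 9×(1) + 2×(2) gives 23p₁ = 1072, so p₁ = 1072/23.
Back-substitute into (2): p₂ = (221 + 2×1072/23) / 9 = 803/23.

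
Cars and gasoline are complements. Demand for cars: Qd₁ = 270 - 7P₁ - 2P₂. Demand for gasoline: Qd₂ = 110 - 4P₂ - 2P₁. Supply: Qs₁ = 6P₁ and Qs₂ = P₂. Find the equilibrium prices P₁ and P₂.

Market 1: 270 - 7P₁ - 2P₂ = 6P₁ → 13P₁ + 2P₂ = 270.
Market 2: 5P₂ + 2P₁ = 110.
Eliminating P₂: 5×(1) − 2×(2) gives 61P₁ = 1130, so P₁ = 1130/61.
Back-substitute into (2): P₂ = (110 − 2×1130/61) / 5 = 890/61.

P₁ = 1130/61, P₂ = 890/61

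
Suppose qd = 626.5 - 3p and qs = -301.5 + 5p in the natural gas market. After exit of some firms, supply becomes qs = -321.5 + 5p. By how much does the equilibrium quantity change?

Δq = -7.5

Original equilibrium: p* = 116, q* = 278.5.
New equilibrium: 626.5 - 3p = -321.5 + 5p, so 948 = 8p and p' = 118.5; q' = 626.5 − 3(118.5) = 271.
Change in quantity: 271 − 278.5 = -7.5.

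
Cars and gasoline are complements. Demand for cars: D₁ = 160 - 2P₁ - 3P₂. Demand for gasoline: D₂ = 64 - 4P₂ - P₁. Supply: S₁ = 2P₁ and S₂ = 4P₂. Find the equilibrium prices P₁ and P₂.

Market 1: 160 - 2P₁ - 3P₂ = 2P₁ → 4P₁ + 3P₂ = 160.
Market 2: 8P₂ + P₁ = 64.
Eliminating P₂: 8×(1) − 3×(2) gives 29P₁ = 1088, so P₁ = 1088/29.
Back-substitute into (2): P₂ = (64 − 1×1088/29) / 8 = 96/29.

P₁ = 1088/29, P₂ = 96/29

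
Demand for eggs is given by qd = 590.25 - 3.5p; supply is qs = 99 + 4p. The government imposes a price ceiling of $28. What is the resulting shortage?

Shortage = 281.25

Equilibrium price would be p* = 65.5, so the ceiling at 28 binds.
At p = 28: qd = 590.25 − 3.5(28) = 492.25, qs = 99 + 4(28) = 211.
Shortage = 492.25 − 211 = 281.25.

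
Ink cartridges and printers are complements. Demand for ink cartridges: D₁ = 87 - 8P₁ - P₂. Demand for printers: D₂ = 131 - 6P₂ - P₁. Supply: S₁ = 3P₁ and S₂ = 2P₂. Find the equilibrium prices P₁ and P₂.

P₁ = 565/87, P₂ = 1354/87

Market 1: 87 - 8P₁ - P₂ = 3P₁ → 11P₁ + P₂ = 87.
Market 2: 8P₂ + P₁ = 131.
Eliminating P₂: 8×(1) − 1×(2) gives 87P₁ = 565, so P₁ = 565/87.
Back-substitute into (2): P₂ = (131 − 1×565/87) / 8 = 1354/87.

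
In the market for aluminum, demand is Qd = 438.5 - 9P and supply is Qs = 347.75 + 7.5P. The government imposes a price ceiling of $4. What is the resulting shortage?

Equilibrium price would be P* = 5.5, so the ceiling at 4 binds.
At P = 4: Qd = 438.5 − 9(4) = 402.5, Qs = 347.75 + 7.5(4) = 377.75.
Shortage = 402.5 − 377.75 = 24.75.

Shortage = 24.75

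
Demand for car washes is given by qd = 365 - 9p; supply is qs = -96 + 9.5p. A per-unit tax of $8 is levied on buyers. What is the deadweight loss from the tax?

Pre-tax equilibrium: p* = 922/37, q* = 5207/37.
Tax on buyers shifts demand to qd = 365 − 9(p + 8) = 293 - 9p.
293 - 9p = -96 + 9.5p gives seller price ps = 778/37; buyers pay pb = 778/37 + 8 = 1074/37.
New quantity: q = 365 − 9(1074/37) = 3839/37.
DWL = ½ × 8 × (5207/37 − 3839/37) = 5472/37.

Deadweight loss = 5472/37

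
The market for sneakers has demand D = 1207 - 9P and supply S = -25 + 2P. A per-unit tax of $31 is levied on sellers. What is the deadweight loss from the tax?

Pre-tax equilibrium: P* = 112, Q* = 199.
Tax on sellers shifts supply to S = -25 + 2(P − 31) = -87 + 2P.
1207 - 9P = -87 + 2P gives buyer price Pb = 1294/11; sellers receive Ps = 1294/11 − 31 = 953/11.
New quantity: Q = 1207 − 9(1294/11) = 1631/11.
DWL = ½ × 31 × (199 − 1631/11) = 8649/11.

Deadweight loss = 8649/11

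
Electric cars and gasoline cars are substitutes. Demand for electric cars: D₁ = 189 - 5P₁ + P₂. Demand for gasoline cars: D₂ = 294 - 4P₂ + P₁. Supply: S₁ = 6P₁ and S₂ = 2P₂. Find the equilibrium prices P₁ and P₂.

Market 1: 189 - 5P₁ + P₂ = 6P₁ → 11P₁ - P₂ = 189.
Market 2: 6P₂ - P₁ = 294.
Eliminating P₂: 6×(1) + 1×(2) gives 65P₁ = 1428, so P₁ = 1428/65.
Back-substitute into (2): P₂ = (294 + 1×1428/65) / 6 = 3423/65.

P₁ = 1428/65, P₂ = 3423/65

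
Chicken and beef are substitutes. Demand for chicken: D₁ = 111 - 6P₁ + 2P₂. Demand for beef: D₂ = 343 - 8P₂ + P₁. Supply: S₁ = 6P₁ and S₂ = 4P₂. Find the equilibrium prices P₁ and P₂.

P₁ = 1009/71, P₂ = 4227/142

Market 1: 111 - 6P₁ + 2P₂ = 6P₁ → 12P₁ - 2P₂ = 111.
Market 2: 12P₂ - P₁ = 343.
Eliminating P₂: 12×(1) + 2×(2) gives 142P₁ = 2018, so P₁ = 1009/71.
Back-substitute into (2): P₂ = (343 + 1×1009/71) / 12 = 4227/142.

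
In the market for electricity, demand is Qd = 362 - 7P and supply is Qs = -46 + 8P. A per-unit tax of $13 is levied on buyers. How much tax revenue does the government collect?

Pre-tax equilibrium: P* = 27.2, Q* = 171.6.
Tax on buyers shifts demand to Qd = 362 − 7(P + 13) = 271 - 7P.
271 - 7P = -46 + 8P gives seller price Ps = 317/15; buyers pay Pb = 317/15 + 13 = 512/15.
New quantity: Q = 362 − 7(512/15) = 1846/15.
Revenue = 13 × 1846/15 = 23998/15.

Tax revenue = 23998/15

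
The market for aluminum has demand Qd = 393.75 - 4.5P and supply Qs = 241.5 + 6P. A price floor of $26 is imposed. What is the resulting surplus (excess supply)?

Equilibrium price would be P* = 14.5, so the floor at 26 binds.
At P = 26: Qd = 276.75, Qs = 397.5.
Surplus = 397.5 − 276.75 = 120.75.

Surplus = 120.75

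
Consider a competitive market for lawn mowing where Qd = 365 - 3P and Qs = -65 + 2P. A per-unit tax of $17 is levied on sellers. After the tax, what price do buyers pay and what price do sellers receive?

Buyers pay $92.8, sellers receive $75.8

Pre-tax equilibrium: P* = 86, Q* = 107.
Tax on sellers shifts supply to Qs = -65 + 2(P − 17) = -99 + 2P.
365 - 3P = -99 + 2P gives buyer price Pb = 92.8; sellers receive Ps = 92.8 − 17 = 75.8.
New quantity: Q = 365 − 3(92.8) = 86.6.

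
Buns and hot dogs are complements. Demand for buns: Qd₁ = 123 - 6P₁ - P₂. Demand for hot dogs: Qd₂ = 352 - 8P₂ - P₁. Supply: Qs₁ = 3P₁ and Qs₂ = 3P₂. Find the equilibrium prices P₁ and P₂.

Market 1: 123 - 6P₁ - P₂ = 3P₁ → 9P₁ + P₂ = 123.
Market 2: 11P₂ + P₁ = 352.
Eliminating P₂: 11×(1) − 1×(2) gives 98P₁ = 1001, so P₁ = 143/14.
Back-substitute into (2): P₂ = (352 − 1×143/14) / 11 = 435/14.

P₁ = 143/14, P₂ = 435/14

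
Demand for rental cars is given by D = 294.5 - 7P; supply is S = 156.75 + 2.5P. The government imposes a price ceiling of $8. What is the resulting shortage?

Equilibrium price would be P* = 14.5, so the ceiling at 8 binds.
At P = 8: D = 294.5 − 7(8) = 238.5, S = 156.75 + 2.5(8) = 176.75.
Shortage = 238.5 − 176.75 = 61.75.

Shortage = 61.75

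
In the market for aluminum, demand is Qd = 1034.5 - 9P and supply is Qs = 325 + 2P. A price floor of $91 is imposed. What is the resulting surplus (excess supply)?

Equilibrium price would be P* = 64.5, so the floor at 91 binds.
At P = 91: Qd = 215.5, Qs = 507.
Surplus = 507 − 215.5 = 291.5.

Surplus = 291.5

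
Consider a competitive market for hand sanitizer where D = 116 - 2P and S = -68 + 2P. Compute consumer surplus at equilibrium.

Consumer surplus = 144

Equilibrium: 116 - 2P = -68 + 2P gives P* = 46, Q* = 24.
Demand choke price (D = 0): P = 58.
CS = ½(58 − 46)(24) = 144.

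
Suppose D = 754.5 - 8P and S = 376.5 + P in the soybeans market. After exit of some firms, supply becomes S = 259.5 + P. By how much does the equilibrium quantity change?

ΔQ = -104

Original equilibrium: P* = 42, Q* = 418.5.
New equilibrium: 754.5 - 8P = 259.5 + P, so 495 = 9P and P' = 55; Q' = 754.5 − 8(55) = 314.5.
Change in quantity: 314.5 − 418.5 = -104.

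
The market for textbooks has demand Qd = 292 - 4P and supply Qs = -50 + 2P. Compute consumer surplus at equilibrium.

Consumer surplus = 512

Equilibrium: 292 - 4P = -50 + 2P gives P* = 57, Q* = 64.
Demand choke price (Qd = 0): P = 73.
CS = ½(73 − 57)(64) = 512.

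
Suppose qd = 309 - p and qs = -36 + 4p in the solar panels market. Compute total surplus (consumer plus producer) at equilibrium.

Equilibrium: 309 - p = -36 + 4p gives p* = 69, q* = 240.
Demand choke price: p = 309; supply starts at p = 9.
CS = ½(309 − 69)(240) = 28800; PS = ½(69 − 9)(240) = 7200.

Total surplus = 36000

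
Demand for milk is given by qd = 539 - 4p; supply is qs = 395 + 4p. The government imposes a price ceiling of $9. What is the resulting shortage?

Equilibrium price would be p* = 18, so the ceiling at 9 binds.
At p = 9: qd = 539 − 4(9) = 503, qs = 395 + 4(9) = 431.
Shortage = 503 − 431 = 72.

Shortage = 72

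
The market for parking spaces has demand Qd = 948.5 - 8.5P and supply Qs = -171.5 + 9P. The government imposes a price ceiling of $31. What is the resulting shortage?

Equilibrium price would be P* = 64, so the ceiling at 31 binds.
At P = 31: Qd = 948.5 − 8.5(31) = 685, Qs = -171.5 + 9(31) = 107.5.
Shortage = 685 − 107.5 = 577.5.

Shortage = 577.5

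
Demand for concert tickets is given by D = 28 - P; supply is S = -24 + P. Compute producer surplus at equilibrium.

Producer surplus = 2

Equilibrium: 28 - P = -24 + P gives P* = 26, Q* = 2.
Supply starts at P = 24 (where S = 0).
PS = ½(26 − 24)(2) = 2.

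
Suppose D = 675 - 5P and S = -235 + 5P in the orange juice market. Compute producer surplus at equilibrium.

Equilibrium: 675 - 5P = -235 + 5P gives P* = 91, Q* = 220.
Supply starts at P = 47 (where S = 0).
PS = ½(91 − 47)(220) = 4840.

Producer surplus = 4840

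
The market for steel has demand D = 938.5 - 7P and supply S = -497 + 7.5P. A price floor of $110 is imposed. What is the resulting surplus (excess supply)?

Surplus = 159.5

Equilibrium price would be P* = 99, so the floor at 110 binds.
At P = 110: D = 168.5, S = 328.
Surplus = 328 − 168.5 = 159.5.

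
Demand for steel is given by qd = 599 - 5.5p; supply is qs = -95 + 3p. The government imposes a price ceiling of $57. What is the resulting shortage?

Shortage = 209.5

Equilibrium price would be p* = 1388/17, so the ceiling at 57 binds.
At p = 57: qd = 599 − 5.5(57) = 285.5, qs = -95 + 3(57) = 76.
Shortage = 285.5 − 76 = 209.5.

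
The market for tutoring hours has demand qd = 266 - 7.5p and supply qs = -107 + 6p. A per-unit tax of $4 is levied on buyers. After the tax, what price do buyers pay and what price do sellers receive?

Buyers pay 794/27, sellers receive 686/27

Pre-tax equilibrium: p* = 746/27, q* = 529/9.
Tax on buyers shifts demand to qd = 266 − 7.5(p + 4) = 236 - 7.5p.
236 - 7.5p = -107 + 6p gives seller price ps = 686/27; buyers pay pb = 686/27 + 4 = 794/27.
New quantity: q = 266 − 7.5(794/27) = 409/9.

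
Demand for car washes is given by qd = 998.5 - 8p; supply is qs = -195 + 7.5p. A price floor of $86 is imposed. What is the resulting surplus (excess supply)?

Surplus = 139.5

Equilibrium price would be p* = 77, so the floor at 86 binds.
At p = 86: qd = 310.5, qs = 450.
Surplus = 450 − 310.5 = 139.5.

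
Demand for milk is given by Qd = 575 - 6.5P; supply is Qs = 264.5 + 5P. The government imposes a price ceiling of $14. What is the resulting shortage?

Equilibrium price would be P* = 27, so the ceiling at 14 binds.
At P = 14: Qd = 575 − 6.5(14) = 484, Qs = 264.5 + 5(14) = 334.5.
Shortage = 484 − 334.5 = 149.5.

Shortage = 149.5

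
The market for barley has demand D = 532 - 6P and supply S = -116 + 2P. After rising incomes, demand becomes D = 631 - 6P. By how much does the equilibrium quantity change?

ΔQ = 24.75

Original equilibrium: P* = 81, Q* = 46.
New equilibrium: 631 - 6P = -116 + 2P, so 747 = 8P and P' = 93.375; Q' = 631 − 6(93.375) = 70.75.
Change in quantity: 70.75 − 46 = 24.75.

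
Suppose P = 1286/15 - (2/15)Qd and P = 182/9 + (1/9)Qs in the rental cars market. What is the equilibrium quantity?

Set the two price expressions equal: 1286/15 - (2/15)Q = 182/9 + (1/9)Q.
2948/45 = (11/45)Q, so Q* = 268.
P* = 1286/15 − (2/15)(268) = 50.

Q* = 268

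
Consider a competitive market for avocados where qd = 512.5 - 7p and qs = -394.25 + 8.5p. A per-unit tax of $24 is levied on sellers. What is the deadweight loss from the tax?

Pre-tax equilibrium: p* = 58.5, q* = 103.
Tax on sellers shifts supply to qs = -394.25 + 8.5(p − 24) = -598.25 + 8.5p.
512.5 - 7p = -598.25 + 8.5p gives buyer price pb = 4443/62; sellers receive ps = 4443/62 − 24 = 2955/62.
New quantity: q = 512.5 − 7(4443/62) = 337/31.
DWL = ½ × 24 × (103 − 337/31) = 34272/31.

Deadweight loss = 34272/31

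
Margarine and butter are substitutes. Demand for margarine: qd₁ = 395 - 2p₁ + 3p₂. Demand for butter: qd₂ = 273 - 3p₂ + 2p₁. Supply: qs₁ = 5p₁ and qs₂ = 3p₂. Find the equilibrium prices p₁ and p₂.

Market 1: 395 - 2p₁ + 3p₂ = 5p₁ → 7p₁ - 3p₂ = 395.
Market 2: 6p₂ - 2p₁ = 273.
Eliminating p₂: 6×(1) + 3×(2) gives 36p₁ = 3189, so p₁ = 1063/12.
Back-substitute into (2): p₂ = (273 + 2×1063/12) / 6 = 2701/36.

p₁ = 1063/12, p₂ = 2701/36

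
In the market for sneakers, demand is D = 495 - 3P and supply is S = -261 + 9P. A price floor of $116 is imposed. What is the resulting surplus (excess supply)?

Surplus = 636

Equilibrium price would be P* = 63, so the floor at 116 binds.
At P = 116: D = 147, S = 783.
Surplus = 783 − 147 = 636.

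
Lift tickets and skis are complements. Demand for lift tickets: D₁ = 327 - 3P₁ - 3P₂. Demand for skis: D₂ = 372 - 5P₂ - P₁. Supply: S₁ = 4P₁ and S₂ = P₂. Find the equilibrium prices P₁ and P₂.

P₁ = 282/13, P₂ = 759/13

Market 1: 327 - 3P₁ - 3P₂ = 4P₁ → 7P₁ + 3P₂ = 327.
Market 2: 6P₂ + P₁ = 372.
Eliminating P₂: 6×(1) − 3×(2) gives 39P₁ = 846, so P₁ = 282/13.
Back-substitute into (2): P₂ = (372 − 1×282/13) / 6 = 759/13.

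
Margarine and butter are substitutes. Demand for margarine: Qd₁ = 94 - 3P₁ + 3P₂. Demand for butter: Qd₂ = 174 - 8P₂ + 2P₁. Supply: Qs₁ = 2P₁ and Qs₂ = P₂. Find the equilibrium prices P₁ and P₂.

Market 1: 94 - 3P₁ + 3P₂ = 2P₁ → 5P₁ - 3P₂ = 94.
Market 2: 9P₂ - 2P₁ = 174.
Eliminating P₂: 9×(1) + 3×(2) gives 39P₁ = 1368, so P₁ = 456/13.
Back-substitute into (2): P₂ = (174 + 2×456/13) / 9 = 1058/39.

P₁ = 456/13, P₂ = 1058/39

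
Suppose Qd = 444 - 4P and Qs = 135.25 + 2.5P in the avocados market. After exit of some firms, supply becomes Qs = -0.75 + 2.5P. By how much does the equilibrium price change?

ΔP = 272/13

Original equilibrium: P* = 47.5, Q* = 254.
New equilibrium: 444 - 4P = -0.75 + 2.5P, so 444.75 = 6.5P and P' = 1779/26; Q' = 444 − 4(1779/26) = 2214/13.
Change in price: 1779/26 − 47.5 = 272/13.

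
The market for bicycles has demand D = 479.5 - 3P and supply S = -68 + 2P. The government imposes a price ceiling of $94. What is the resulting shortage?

Shortage = 77.5

Equilibrium price would be P* = 109.5, so the ceiling at 94 binds.
At P = 94: D = 479.5 − 3(94) = 197.5, S = -68 + 2(94) = 120.
Shortage = 197.5 − 120 = 77.5.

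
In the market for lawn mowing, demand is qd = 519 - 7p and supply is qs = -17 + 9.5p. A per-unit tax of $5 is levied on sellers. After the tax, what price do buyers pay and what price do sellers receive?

Pre-tax equilibrium: p* = 1072/33, q* = 9623/33.
Tax on sellers shifts supply to qs = -17 + 9.5(p − 5) = -64.5 + 9.5p.
519 - 7p = -64.5 + 9.5p gives buyer price pb = 389/11; sellers receive ps = 389/11 − 5 = 334/11.
New quantity: q = 519 − 7(389/11) = 2986/11.

Buyers pay 389/11, sellers receive 334/11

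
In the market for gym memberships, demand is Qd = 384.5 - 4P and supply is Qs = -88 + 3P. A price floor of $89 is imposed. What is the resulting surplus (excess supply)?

Surplus = 150.5

Equilibrium price would be P* = 67.5, so the floor at 89 binds.
At P = 89: Qd = 28.5, Qs = 179.
Surplus = 179 − 28.5 = 150.5.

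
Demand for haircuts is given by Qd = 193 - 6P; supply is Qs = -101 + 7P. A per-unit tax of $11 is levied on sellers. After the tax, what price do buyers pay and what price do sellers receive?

Buyers pay 371/13, sellers receive 228/13

Pre-tax equilibrium: P* = 294/13, Q* = 745/13.
Tax on sellers shifts supply to Qs = -101 + 7(P − 11) = -178 + 7P.
193 - 6P = -178 + 7P gives buyer price Pb = 371/13; sellers receive Ps = 371/13 − 11 = 228/13.
New quantity: Q = 193 − 6(371/13) = 283/13.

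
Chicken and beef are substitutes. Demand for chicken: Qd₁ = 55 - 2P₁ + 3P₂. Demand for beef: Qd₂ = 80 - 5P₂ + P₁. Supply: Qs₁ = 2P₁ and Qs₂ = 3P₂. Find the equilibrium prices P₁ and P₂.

Market 1: 55 - 2P₁ + 3P₂ = 2P₁ → 4P₁ - 3P₂ = 55.
Market 2: 8P₂ - P₁ = 80.
Eliminating P₂: 8×(1) + 3×(2) gives 29P₁ = 680, so P₁ = 680/29.
Back-substitute into (2): P₂ = (80 + 1×680/29) / 8 = 375/29.

P₁ = 680/29, P₂ = 375/29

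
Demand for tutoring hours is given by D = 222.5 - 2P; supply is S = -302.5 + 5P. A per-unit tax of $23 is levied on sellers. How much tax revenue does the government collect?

Pre-tax equilibrium: P* = 75, Q* = 72.5.
Tax on sellers shifts supply to S = -302.5 + 5(P − 23) = -417.5 + 5P.
222.5 - 2P = -417.5 + 5P gives buyer price Pb = 640/7; sellers receive Ps = 640/7 − 23 = 479/7.
New quantity: Q = 222.5 − 2(640/7) = 555/14.
Revenue = 23 × 555/14 = 12765/14.

Tax revenue = 12765/14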